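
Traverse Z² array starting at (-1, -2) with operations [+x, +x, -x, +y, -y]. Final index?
(0, -2)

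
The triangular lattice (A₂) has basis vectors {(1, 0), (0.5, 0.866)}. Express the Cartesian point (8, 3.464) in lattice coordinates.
6b₁ + 4b₂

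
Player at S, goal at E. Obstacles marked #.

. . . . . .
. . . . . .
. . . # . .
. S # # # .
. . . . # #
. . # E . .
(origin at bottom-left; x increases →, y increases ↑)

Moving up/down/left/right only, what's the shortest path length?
4
(one shortest path: (1, 2) → (1, 1) → (2, 1) → (3, 1) → (3, 0))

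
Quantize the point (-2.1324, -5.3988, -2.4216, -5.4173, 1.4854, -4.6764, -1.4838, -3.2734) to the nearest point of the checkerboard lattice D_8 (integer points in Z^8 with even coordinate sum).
(-2, -5, -2, -5, 1, -5, -1, -3)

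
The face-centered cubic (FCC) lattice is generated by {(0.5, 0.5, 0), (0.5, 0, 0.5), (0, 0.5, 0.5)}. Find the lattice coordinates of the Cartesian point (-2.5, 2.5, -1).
b₁ - 6b₂ + 4b₃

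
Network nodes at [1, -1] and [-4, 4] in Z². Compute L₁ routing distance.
10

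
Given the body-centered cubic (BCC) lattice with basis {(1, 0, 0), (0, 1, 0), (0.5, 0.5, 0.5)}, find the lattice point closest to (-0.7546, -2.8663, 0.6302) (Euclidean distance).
(-1, -3, 1)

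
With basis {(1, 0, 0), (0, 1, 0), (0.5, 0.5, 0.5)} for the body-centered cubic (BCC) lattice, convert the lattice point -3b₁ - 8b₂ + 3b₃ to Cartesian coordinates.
(-1.5, -6.5, 1.5)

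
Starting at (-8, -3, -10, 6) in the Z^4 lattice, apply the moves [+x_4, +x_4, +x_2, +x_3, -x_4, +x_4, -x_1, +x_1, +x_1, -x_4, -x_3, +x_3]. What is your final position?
(-7, -2, -9, 7)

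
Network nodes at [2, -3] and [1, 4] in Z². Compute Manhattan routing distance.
8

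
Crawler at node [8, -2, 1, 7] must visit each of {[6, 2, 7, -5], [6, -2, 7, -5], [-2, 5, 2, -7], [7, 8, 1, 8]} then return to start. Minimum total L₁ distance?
82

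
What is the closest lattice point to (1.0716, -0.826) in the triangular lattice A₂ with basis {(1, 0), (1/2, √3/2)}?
(1.5, -0.866)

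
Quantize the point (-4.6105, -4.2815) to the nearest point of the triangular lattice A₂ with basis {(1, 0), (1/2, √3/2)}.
(-4.5, -4.33)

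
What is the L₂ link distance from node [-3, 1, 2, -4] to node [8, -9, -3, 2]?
16.7929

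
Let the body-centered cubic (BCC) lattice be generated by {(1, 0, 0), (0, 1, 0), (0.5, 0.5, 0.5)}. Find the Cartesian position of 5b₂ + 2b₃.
(1, 6, 1)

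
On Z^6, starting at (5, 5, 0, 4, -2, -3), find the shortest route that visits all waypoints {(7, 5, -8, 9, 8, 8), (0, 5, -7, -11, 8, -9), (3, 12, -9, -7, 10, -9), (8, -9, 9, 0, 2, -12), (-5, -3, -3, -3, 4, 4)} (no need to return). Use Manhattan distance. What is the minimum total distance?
195
(one optimal route: (5, 5, 0, 4, -2, -3) → (7, 5, -8, 9, 8, 8) → (3, 12, -9, -7, 10, -9) → (0, 5, -7, -11, 8, -9) → (-5, -3, -3, -3, 4, 4) → (8, -9, 9, 0, 2, -12))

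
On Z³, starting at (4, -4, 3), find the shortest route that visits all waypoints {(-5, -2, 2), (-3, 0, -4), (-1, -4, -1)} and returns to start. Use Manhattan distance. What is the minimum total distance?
40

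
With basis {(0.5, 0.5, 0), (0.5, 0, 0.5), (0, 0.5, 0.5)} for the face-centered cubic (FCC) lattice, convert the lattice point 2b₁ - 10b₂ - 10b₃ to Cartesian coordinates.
(-4, -4, -10)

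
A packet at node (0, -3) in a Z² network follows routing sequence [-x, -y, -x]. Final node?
(-2, -4)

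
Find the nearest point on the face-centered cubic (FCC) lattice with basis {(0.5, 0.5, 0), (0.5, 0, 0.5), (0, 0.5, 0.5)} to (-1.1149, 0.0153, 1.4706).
(-1.5, 0, 1.5)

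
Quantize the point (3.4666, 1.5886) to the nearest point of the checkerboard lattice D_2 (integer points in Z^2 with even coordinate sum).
(4, 2)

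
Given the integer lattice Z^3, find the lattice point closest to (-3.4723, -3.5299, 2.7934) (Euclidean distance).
(-3, -4, 3)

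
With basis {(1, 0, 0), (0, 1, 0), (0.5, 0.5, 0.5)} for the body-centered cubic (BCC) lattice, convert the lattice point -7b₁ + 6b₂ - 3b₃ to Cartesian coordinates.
(-8.5, 4.5, -1.5)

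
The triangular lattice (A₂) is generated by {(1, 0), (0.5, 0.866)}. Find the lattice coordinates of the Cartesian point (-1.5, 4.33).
-4b₁ + 5b₂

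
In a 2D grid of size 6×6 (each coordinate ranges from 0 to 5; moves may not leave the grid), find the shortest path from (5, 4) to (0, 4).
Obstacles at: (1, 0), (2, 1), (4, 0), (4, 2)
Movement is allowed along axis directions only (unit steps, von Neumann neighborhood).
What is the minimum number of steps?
5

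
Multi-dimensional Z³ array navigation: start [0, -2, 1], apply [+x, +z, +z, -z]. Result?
(1, -2, 2)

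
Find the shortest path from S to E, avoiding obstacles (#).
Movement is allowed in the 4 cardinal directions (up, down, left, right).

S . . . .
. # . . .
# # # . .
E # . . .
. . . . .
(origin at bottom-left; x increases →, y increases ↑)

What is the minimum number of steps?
11
(one shortest path: (0, 4) → (1, 4) → (2, 4) → (3, 4) → (3, 3) → (3, 2) → (3, 1) → (2, 1) → (2, 0) → (1, 0) → (0, 0) → (0, 1))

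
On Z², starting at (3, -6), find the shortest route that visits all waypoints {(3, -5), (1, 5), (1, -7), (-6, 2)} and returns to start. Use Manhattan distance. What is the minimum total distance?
42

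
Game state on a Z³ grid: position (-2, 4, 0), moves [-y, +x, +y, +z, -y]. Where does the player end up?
(-1, 3, 1)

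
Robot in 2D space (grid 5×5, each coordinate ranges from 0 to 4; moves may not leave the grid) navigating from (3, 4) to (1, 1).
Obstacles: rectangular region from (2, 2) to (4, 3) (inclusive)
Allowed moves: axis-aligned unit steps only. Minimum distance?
5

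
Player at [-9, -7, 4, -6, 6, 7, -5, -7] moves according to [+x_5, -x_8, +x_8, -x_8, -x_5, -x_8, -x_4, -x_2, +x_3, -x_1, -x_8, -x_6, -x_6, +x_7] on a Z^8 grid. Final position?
(-10, -8, 5, -7, 6, 5, -4, -10)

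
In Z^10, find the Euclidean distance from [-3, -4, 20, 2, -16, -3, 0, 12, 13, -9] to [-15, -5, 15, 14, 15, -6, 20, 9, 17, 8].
44.699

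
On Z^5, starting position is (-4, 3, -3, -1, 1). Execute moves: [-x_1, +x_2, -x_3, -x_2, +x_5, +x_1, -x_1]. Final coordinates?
(-5, 3, -4, -1, 2)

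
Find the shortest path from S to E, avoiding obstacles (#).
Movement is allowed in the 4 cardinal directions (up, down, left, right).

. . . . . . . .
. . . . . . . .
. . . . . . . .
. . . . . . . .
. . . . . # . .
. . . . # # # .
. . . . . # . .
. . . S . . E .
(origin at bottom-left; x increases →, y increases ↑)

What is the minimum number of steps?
3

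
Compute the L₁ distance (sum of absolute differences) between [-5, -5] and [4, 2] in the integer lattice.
16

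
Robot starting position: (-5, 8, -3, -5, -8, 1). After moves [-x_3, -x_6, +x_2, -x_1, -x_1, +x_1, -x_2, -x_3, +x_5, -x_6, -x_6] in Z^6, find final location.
(-6, 8, -5, -5, -7, -2)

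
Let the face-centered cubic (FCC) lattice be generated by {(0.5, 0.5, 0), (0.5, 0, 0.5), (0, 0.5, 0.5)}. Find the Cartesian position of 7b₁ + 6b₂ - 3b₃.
(6.5, 2, 1.5)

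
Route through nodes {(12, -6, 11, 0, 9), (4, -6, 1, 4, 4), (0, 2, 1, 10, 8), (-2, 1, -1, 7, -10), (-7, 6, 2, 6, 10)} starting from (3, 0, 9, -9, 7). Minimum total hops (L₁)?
129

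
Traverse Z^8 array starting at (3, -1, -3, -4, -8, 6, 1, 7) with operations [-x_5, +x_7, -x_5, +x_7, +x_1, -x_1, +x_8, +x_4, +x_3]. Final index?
(3, -1, -2, -3, -10, 6, 3, 8)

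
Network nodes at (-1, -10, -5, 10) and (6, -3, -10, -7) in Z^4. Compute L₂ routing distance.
20.2978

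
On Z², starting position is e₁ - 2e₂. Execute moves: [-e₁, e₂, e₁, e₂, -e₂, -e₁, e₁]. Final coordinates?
(1, -1)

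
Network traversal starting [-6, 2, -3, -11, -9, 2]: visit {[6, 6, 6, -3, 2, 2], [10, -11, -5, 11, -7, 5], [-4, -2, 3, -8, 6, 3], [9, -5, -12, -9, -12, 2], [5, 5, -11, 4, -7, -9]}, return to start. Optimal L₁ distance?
234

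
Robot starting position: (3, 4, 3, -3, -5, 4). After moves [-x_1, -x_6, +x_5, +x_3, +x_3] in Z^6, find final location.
(2, 4, 5, -3, -4, 3)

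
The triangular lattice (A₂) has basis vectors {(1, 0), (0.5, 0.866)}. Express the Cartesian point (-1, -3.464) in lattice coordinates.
b₁ - 4b₂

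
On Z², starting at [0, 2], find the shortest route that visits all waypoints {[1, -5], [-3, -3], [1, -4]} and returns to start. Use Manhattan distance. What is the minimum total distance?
22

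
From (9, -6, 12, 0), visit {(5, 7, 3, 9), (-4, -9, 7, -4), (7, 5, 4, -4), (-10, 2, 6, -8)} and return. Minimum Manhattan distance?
126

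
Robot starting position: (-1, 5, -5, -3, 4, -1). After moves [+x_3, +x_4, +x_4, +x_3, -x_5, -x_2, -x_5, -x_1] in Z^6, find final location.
(-2, 4, -3, -1, 2, -1)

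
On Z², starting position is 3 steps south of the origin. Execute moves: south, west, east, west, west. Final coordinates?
(-2, -4)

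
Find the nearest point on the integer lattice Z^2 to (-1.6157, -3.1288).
(-2, -3)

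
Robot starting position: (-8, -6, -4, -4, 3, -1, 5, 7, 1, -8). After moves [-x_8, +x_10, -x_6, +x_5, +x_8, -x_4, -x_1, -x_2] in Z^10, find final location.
(-9, -7, -4, -5, 4, -2, 5, 7, 1, -7)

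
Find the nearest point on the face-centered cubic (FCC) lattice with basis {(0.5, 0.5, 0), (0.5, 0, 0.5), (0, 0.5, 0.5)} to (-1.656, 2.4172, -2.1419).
(-1.5, 2.5, -2)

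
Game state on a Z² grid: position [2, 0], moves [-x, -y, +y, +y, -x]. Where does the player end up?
(0, 1)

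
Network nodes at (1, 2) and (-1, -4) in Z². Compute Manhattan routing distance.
8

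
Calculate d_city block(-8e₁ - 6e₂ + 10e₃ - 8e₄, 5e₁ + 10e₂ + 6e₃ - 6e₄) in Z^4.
35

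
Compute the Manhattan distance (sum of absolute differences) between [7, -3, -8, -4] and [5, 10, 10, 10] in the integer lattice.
47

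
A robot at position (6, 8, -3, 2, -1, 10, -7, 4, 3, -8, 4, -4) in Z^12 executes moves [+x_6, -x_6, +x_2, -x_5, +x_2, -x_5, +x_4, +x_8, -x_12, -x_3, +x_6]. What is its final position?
(6, 10, -4, 3, -3, 11, -7, 5, 3, -8, 4, -5)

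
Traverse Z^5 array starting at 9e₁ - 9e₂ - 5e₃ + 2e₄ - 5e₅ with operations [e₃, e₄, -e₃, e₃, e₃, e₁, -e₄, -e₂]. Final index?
(10, -10, -3, 2, -5)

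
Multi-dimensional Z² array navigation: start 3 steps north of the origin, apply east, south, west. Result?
(0, 2)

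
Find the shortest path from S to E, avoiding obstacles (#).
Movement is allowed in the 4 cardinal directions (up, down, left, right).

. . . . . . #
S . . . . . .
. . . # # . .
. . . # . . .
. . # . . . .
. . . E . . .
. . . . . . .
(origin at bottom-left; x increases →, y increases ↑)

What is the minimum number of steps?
7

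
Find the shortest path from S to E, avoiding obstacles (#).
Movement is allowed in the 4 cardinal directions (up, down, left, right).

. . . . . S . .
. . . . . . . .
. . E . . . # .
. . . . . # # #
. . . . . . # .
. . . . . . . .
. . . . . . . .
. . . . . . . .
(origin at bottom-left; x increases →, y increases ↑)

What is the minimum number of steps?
5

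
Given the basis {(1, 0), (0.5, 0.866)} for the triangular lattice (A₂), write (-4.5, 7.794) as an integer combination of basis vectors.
-9b₁ + 9b₂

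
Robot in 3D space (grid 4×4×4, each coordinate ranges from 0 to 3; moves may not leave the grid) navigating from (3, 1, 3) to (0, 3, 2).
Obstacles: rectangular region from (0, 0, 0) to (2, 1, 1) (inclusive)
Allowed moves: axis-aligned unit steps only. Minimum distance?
6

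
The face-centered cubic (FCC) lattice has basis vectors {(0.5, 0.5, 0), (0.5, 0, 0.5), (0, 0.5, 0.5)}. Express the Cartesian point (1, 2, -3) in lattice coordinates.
6b₁ - 4b₂ - 2b₃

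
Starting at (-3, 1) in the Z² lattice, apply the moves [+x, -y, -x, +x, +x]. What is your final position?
(-1, 0)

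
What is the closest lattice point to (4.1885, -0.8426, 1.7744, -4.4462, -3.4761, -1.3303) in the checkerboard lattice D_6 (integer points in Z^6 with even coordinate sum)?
(4, -1, 2, -4, -4, -1)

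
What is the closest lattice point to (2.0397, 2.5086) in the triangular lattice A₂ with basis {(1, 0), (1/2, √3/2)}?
(2.5, 2.598)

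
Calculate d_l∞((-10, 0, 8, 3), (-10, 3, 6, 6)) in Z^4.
3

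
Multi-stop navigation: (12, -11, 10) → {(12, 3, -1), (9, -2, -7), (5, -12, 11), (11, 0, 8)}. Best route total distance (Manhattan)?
57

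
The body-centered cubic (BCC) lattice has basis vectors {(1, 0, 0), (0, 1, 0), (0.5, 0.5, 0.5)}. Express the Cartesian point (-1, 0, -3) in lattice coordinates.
2b₁ + 3b₂ - 6b₃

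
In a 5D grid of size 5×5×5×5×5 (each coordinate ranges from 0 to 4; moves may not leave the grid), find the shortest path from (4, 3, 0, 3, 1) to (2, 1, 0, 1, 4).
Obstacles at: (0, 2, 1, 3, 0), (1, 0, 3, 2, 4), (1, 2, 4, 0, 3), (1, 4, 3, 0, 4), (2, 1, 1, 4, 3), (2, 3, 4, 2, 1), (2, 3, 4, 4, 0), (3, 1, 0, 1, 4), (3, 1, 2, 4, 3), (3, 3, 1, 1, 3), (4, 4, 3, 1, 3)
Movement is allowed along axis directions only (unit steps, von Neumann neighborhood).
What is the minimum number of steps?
9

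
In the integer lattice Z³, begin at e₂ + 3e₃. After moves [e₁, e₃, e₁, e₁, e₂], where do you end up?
(3, 2, 4)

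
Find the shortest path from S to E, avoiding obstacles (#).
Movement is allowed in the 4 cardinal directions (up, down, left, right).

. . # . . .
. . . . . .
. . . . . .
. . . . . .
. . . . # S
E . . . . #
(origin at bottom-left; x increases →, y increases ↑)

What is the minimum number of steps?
8
(one shortest path: (5, 1) → (5, 2) → (4, 2) → (3, 2) → (2, 2) → (1, 2) → (0, 2) → (0, 1) → (0, 0))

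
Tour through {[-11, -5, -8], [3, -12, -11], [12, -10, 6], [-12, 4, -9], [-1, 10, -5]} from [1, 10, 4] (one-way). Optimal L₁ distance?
95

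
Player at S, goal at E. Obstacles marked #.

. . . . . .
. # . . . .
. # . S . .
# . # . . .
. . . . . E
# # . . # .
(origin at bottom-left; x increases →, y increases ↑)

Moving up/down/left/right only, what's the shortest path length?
4
(one shortest path: (3, 3) → (4, 3) → (5, 3) → (5, 2) → (5, 1))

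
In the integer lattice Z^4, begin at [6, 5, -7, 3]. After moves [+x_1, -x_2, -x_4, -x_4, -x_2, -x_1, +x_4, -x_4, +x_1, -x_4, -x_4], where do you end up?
(7, 3, -7, -1)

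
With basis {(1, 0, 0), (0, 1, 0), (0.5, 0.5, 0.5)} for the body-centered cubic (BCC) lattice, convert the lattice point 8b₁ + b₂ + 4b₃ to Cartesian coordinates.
(10, 3, 2)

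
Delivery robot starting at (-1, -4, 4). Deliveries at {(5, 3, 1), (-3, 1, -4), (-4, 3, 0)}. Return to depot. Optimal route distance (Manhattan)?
48
(one optimal route: (-1, -4, 4) → (5, 3, 1) → (-4, 3, 0) → (-3, 1, -4) → (-1, -4, 4))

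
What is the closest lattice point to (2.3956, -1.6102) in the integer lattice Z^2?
(2, -2)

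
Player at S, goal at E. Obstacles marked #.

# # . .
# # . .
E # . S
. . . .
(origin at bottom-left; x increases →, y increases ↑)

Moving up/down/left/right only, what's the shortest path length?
5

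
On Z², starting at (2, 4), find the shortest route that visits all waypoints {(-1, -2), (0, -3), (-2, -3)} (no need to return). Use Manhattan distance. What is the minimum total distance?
13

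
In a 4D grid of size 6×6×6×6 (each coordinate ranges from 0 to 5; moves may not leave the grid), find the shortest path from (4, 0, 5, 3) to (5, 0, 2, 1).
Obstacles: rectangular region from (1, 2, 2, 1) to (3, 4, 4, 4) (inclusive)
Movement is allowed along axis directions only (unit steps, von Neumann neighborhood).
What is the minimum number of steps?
6
(one shortest path: (4, 0, 5, 3) → (5, 0, 5, 3) → (5, 0, 4, 3) → (5, 0, 3, 3) → (5, 0, 2, 3) → (5, 0, 2, 2) → (5, 0, 2, 1))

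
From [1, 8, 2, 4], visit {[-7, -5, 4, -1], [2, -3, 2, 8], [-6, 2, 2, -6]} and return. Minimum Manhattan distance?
76
(one optimal route: (1, 8, 2, 4) → (2, -3, 2, 8) → (-7, -5, 4, -1) → (-6, 2, 2, -6) → (1, 8, 2, 4))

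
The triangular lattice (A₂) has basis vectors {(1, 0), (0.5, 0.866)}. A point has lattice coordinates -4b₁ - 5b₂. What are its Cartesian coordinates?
(-6.5, -4.33)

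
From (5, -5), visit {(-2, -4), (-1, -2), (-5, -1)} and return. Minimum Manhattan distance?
28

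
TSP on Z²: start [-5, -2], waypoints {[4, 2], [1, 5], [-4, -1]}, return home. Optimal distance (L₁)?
32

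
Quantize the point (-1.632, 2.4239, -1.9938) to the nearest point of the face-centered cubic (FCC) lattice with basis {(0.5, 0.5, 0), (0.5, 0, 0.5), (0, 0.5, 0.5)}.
(-1.5, 2.5, -2)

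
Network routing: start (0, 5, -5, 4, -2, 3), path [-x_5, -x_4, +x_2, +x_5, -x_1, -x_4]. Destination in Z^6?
(-1, 6, -5, 2, -2, 3)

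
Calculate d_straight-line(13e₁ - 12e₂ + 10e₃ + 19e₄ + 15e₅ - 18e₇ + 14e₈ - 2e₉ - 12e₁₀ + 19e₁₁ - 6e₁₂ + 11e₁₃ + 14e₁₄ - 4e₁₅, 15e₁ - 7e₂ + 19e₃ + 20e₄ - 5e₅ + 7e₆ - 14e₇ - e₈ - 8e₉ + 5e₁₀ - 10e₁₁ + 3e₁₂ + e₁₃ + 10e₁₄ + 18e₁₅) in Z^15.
51.4587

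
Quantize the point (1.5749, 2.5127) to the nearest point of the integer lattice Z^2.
(2, 3)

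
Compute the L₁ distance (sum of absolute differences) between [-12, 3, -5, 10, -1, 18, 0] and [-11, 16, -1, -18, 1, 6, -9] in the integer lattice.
69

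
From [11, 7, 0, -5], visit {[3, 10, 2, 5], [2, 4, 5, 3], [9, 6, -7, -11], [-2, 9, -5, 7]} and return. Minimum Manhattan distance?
102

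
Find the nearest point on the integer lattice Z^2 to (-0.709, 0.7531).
(-1, 1)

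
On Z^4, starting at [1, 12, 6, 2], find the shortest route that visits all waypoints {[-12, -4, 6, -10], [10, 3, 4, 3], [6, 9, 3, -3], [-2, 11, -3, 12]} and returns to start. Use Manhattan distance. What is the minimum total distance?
156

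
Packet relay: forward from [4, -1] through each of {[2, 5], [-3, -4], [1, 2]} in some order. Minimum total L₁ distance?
22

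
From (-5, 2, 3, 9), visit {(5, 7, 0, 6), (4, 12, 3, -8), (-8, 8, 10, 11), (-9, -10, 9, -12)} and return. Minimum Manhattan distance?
150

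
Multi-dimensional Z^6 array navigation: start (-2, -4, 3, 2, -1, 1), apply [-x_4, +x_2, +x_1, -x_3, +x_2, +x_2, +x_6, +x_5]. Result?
(-1, -1, 2, 1, 0, 2)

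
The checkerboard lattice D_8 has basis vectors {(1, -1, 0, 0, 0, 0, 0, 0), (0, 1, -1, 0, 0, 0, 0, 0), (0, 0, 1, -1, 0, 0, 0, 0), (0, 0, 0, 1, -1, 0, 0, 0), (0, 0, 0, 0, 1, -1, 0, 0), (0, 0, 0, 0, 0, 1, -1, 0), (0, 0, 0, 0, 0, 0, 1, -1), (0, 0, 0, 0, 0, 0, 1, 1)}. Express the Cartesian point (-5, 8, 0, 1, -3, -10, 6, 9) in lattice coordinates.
-5b₁ + 3b₂ + 3b₃ + 4b₄ + b₅ - 9b₆ - 6b₇ + 3b₈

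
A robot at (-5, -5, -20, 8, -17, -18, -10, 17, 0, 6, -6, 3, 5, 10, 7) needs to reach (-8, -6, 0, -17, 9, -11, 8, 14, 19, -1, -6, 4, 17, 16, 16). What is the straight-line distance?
52.5833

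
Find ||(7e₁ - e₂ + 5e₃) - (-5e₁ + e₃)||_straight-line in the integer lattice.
12.6886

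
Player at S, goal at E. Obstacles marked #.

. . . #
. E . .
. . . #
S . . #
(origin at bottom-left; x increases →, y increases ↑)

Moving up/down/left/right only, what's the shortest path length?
3
(one shortest path: (0, 0) → (1, 0) → (1, 1) → (1, 2))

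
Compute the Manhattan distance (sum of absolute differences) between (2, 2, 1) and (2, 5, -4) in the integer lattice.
8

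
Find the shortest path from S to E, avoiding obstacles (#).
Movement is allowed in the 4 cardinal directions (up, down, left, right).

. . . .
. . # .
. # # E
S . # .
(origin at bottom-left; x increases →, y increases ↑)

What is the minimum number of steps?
8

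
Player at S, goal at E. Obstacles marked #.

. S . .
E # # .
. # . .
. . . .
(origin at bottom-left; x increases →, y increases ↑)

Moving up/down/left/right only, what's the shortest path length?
2
(one shortest path: (1, 3) → (0, 3) → (0, 2))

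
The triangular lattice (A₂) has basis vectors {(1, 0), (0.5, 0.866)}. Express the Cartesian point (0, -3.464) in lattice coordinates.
2b₁ - 4b₂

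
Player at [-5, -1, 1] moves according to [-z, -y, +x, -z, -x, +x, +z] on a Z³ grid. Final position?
(-4, -2, 0)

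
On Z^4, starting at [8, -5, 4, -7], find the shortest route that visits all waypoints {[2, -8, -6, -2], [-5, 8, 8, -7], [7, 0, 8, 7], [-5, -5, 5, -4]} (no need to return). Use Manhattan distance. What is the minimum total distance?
100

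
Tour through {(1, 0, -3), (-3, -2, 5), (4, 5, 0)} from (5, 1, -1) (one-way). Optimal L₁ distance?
31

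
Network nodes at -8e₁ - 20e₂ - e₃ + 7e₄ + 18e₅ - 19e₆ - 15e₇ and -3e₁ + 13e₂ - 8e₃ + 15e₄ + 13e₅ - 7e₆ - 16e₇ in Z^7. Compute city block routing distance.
71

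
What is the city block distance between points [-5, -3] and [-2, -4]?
4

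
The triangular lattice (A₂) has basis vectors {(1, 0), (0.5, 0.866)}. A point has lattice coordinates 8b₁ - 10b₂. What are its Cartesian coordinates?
(3, -8.66)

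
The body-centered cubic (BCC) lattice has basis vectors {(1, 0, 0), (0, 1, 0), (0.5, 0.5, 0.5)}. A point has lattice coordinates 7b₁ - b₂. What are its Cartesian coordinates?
(7, -1, 0)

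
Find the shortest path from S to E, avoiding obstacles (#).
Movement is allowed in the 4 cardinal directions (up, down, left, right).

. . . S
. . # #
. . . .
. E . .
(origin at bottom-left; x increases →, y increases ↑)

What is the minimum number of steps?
5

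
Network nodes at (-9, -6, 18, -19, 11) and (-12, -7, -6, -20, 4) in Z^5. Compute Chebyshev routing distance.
24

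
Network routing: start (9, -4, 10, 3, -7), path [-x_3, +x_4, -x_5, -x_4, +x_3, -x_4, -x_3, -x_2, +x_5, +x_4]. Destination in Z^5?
(9, -5, 9, 3, -7)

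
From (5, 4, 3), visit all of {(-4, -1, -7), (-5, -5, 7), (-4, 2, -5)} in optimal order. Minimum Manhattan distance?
43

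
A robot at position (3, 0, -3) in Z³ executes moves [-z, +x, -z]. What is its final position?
(4, 0, -5)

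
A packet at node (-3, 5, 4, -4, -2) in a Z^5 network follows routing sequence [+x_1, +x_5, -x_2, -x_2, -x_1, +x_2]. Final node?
(-3, 4, 4, -4, -1)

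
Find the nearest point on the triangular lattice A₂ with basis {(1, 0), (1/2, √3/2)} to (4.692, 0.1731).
(5, 0)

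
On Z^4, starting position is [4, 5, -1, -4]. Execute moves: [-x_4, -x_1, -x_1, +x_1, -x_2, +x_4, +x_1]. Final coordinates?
(4, 4, -1, -4)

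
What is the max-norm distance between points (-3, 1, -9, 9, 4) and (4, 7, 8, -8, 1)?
17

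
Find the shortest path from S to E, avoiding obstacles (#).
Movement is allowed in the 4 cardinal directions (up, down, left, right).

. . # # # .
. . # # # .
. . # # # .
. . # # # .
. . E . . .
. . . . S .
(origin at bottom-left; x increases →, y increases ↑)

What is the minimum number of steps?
3
(one shortest path: (4, 0) → (3, 0) → (2, 0) → (2, 1))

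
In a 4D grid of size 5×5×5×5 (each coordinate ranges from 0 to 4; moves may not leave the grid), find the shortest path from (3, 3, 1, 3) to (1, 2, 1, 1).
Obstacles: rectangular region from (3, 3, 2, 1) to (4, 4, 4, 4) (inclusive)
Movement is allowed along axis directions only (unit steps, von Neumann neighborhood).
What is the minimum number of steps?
5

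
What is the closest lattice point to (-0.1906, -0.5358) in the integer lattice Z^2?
(0, -1)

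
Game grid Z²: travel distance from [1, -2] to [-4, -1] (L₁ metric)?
6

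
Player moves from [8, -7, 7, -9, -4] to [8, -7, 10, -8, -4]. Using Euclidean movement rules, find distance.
3.16228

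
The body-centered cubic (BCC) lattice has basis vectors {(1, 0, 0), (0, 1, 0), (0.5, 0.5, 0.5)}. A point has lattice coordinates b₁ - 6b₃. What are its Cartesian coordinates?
(-2, -3, -3)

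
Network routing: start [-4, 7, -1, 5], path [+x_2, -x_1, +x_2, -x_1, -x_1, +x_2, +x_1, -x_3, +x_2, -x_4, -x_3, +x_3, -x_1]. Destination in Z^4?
(-7, 11, -2, 4)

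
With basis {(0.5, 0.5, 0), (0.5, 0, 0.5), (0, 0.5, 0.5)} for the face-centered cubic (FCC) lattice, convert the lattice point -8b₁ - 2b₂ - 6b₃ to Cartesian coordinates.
(-5, -7, -4)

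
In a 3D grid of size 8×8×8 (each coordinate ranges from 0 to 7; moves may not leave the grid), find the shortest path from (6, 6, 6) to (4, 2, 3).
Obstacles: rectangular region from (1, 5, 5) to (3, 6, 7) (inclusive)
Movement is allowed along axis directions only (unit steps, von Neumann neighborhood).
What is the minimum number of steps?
9
(one shortest path: (6, 6, 6) → (5, 6, 6) → (4, 6, 6) → (4, 5, 6) → (4, 4, 6) → (4, 3, 6) → (4, 2, 6) → (4, 2, 5) → (4, 2, 4) → (4, 2, 3))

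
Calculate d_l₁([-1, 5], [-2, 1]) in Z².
5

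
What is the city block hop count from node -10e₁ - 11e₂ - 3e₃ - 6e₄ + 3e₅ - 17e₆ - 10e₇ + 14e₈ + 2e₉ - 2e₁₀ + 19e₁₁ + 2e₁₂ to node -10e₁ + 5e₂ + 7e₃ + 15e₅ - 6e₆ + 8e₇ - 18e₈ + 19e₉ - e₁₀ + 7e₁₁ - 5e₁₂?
142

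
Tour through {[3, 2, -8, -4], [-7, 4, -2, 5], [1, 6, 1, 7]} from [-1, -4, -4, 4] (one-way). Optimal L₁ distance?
58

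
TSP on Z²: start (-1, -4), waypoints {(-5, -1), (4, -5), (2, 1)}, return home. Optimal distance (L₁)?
30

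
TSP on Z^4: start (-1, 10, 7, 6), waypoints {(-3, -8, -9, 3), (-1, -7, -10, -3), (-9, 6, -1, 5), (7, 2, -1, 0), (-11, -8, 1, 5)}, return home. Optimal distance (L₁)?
128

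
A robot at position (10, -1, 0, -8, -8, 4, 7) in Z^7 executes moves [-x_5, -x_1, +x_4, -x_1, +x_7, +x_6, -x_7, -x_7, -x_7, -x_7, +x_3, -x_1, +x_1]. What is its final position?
(8, -1, 1, -7, -9, 5, 4)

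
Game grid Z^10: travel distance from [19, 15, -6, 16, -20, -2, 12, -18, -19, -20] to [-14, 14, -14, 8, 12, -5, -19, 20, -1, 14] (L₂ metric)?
78.3326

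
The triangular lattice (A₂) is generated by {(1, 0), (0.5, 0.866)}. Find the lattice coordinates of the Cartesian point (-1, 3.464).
-3b₁ + 4b₂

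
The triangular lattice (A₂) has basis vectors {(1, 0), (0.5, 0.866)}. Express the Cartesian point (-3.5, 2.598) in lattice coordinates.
-5b₁ + 3b₂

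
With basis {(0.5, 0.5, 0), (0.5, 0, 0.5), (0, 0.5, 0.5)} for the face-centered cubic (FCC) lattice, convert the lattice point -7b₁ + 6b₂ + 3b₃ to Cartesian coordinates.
(-0.5, -2, 4.5)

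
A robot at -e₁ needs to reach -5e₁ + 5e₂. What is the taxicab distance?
9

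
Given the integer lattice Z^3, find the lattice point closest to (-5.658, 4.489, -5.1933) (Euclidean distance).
(-6, 4, -5)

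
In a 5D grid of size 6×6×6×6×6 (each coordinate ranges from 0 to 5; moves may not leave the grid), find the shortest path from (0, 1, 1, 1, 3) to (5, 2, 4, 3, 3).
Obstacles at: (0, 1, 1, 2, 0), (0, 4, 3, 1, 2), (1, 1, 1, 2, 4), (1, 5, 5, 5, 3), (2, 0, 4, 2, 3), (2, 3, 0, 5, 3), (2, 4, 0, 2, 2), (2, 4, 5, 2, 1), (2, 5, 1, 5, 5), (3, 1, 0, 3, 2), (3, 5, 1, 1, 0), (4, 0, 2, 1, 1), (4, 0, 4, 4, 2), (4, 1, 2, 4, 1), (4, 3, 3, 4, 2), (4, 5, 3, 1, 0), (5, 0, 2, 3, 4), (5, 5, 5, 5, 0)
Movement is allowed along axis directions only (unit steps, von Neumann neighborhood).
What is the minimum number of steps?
11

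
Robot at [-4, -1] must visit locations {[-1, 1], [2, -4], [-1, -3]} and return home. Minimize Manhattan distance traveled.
22
(one optimal route: (-4, -1) → (-1, 1) → (2, -4) → (-1, -3) → (-4, -1))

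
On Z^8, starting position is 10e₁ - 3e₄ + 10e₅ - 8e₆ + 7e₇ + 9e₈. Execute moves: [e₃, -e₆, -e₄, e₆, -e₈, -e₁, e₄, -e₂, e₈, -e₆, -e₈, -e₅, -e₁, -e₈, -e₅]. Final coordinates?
(8, -1, 1, -3, 8, -9, 7, 7)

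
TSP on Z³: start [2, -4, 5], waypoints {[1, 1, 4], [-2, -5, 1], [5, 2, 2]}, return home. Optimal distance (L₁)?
38
(one optimal route: (2, -4, 5) → (1, 1, 4) → (5, 2, 2) → (-2, -5, 1) → (2, -4, 5))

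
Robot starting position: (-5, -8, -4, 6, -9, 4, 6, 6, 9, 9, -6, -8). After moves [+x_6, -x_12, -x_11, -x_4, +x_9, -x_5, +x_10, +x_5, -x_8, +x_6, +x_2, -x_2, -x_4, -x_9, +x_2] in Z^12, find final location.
(-5, -7, -4, 4, -9, 6, 6, 5, 9, 10, -7, -9)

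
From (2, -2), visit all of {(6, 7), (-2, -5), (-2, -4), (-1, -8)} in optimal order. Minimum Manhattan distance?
33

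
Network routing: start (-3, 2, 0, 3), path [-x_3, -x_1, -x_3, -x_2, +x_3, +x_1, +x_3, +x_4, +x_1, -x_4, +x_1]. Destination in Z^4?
(-1, 1, 0, 3)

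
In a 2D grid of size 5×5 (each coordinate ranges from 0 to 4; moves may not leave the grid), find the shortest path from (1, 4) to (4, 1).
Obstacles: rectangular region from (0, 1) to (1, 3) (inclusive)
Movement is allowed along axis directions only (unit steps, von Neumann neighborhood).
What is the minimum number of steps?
6
(one shortest path: (1, 4) → (2, 4) → (3, 4) → (4, 4) → (4, 3) → (4, 2) → (4, 1))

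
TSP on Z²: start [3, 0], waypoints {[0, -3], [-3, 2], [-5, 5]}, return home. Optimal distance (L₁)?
32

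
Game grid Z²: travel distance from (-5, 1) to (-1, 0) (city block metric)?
5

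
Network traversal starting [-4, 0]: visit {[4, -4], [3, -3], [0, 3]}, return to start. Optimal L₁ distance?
30
(one optimal route: (-4, 0) → (4, -4) → (3, -3) → (0, 3) → (-4, 0))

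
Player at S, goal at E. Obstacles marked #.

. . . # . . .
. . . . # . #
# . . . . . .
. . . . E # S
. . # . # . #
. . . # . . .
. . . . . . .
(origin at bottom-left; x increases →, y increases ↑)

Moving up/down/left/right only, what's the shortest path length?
4
(one shortest path: (6, 3) → (6, 4) → (5, 4) → (4, 4) → (4, 3))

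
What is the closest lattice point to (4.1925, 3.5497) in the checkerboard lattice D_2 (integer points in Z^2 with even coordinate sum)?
(4, 4)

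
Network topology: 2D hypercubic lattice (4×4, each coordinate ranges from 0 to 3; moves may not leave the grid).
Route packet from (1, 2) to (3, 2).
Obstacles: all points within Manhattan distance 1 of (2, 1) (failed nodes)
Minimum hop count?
4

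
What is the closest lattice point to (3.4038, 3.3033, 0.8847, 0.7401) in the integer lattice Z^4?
(3, 3, 1, 1)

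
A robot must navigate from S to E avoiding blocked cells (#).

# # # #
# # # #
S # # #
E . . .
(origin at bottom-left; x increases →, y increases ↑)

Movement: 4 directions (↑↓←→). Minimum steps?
1
(one shortest path: (0, 1) → (0, 0))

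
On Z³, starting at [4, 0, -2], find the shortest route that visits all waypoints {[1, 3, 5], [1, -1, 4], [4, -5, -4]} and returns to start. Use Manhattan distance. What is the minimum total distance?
40
(one optimal route: (4, 0, -2) → (1, 3, 5) → (1, -1, 4) → (4, -5, -4) → (4, 0, -2))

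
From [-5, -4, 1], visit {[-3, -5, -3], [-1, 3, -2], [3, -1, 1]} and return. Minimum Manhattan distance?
40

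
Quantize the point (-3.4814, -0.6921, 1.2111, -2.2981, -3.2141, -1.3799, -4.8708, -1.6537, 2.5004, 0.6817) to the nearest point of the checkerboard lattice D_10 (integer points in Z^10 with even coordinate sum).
(-3, -1, 1, -2, -3, -1, -5, -2, 3, 1)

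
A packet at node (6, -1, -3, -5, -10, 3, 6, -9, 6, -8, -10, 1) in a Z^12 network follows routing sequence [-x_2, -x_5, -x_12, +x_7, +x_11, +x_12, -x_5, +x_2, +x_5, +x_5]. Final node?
(6, -1, -3, -5, -10, 3, 7, -9, 6, -8, -9, 1)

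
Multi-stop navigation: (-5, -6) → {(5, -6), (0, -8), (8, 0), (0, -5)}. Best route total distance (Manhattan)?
25
(one optimal route: (-5, -6) → (0, -8) → (0, -5) → (5, -6) → (8, 0))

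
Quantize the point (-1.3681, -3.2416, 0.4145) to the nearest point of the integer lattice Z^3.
(-1, -3, 0)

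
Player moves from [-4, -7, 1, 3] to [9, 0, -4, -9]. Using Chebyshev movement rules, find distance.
13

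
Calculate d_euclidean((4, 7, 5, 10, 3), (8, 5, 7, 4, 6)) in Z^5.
8.30662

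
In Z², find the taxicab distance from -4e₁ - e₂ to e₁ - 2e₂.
6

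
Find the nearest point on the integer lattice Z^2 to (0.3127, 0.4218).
(0, 0)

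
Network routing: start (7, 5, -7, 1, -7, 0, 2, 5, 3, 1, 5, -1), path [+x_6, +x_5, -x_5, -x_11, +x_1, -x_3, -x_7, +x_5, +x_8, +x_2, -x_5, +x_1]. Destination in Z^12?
(9, 6, -8, 1, -7, 1, 1, 6, 3, 1, 4, -1)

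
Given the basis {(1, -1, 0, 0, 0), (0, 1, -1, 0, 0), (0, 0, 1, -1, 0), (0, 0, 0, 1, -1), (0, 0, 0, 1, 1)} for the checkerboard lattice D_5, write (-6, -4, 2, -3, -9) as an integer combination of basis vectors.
-6b₁ - 10b₂ - 8b₃ - b₄ - 10b₅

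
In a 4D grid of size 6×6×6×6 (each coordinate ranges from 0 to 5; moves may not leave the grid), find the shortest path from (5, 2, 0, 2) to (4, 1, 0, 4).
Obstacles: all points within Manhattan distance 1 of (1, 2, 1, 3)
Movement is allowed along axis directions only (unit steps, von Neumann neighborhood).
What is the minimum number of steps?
4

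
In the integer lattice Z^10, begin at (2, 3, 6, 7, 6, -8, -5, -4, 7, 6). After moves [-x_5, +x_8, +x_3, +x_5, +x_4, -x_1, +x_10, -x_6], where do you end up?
(1, 3, 7, 8, 6, -9, -5, -3, 7, 7)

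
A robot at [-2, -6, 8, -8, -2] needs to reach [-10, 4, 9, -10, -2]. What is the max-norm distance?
10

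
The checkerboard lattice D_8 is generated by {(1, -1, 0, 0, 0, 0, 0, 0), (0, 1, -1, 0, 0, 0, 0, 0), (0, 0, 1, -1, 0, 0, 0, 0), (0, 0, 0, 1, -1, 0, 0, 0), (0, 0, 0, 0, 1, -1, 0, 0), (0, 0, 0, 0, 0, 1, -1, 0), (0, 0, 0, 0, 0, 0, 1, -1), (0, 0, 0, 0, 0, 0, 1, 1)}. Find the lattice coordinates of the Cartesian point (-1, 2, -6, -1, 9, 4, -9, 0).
-b₁ + b₂ - 5b₃ - 6b₄ + 3b₅ + 7b₆ - b₇ - b₈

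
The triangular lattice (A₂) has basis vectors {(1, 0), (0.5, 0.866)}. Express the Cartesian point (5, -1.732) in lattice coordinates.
6b₁ - 2b₂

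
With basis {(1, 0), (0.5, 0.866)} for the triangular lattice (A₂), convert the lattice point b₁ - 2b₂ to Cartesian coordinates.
(0, -1.732)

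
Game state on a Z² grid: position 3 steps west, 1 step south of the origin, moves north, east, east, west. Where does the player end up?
(-2, 0)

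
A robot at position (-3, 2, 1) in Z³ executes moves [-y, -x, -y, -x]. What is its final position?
(-5, 0, 1)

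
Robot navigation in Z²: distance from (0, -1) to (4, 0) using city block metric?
5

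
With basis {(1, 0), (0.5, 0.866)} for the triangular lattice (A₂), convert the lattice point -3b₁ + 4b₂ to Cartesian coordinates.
(-1, 3.464)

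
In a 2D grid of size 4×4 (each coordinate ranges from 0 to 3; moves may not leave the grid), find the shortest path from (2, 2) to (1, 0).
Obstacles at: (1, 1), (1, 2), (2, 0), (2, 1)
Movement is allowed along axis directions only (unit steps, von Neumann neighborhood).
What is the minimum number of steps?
7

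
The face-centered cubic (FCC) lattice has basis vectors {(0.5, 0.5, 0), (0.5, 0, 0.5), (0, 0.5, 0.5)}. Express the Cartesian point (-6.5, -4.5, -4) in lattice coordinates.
-7b₁ - 6b₂ - 2b₃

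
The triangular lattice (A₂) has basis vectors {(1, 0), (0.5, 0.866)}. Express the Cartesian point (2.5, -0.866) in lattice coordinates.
3b₁ - b₂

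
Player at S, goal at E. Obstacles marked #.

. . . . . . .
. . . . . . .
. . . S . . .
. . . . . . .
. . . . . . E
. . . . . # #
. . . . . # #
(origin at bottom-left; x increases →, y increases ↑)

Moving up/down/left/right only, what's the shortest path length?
5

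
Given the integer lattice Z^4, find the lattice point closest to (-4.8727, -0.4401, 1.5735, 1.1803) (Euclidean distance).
(-5, 0, 2, 1)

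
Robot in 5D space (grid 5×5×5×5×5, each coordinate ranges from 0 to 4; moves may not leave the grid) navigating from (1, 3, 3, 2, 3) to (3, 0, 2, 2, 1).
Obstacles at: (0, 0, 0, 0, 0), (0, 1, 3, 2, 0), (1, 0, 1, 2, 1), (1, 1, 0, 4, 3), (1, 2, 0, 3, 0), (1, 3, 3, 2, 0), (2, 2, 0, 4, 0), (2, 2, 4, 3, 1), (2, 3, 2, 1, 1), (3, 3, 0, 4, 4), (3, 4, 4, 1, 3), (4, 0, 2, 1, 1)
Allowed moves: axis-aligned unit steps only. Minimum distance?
8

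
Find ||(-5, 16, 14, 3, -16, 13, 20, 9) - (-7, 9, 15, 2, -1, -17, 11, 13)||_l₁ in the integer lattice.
69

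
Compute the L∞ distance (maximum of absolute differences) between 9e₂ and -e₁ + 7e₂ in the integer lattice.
2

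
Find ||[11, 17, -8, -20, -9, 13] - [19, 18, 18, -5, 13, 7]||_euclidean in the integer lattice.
38.5487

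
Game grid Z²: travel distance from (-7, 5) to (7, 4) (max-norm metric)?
14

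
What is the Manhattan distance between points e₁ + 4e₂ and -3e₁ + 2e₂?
6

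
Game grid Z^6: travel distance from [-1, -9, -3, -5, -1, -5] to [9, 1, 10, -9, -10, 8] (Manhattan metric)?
59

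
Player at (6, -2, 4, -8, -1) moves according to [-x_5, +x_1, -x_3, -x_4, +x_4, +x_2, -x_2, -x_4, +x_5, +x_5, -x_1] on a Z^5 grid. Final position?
(6, -2, 3, -9, 0)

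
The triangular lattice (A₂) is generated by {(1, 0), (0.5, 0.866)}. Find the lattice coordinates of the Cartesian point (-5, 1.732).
-6b₁ + 2b₂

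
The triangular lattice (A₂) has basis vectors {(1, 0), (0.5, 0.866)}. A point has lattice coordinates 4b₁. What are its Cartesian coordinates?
(4, 0)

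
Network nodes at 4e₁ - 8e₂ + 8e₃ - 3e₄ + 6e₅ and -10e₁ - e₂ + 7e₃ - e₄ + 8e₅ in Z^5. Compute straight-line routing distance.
15.9374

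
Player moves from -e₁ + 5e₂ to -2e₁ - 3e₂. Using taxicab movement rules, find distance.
9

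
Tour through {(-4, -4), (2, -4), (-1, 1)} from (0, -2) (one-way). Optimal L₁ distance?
18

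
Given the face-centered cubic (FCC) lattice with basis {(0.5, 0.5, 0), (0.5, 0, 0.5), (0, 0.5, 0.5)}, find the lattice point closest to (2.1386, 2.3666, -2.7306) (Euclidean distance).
(2, 2.5, -2.5)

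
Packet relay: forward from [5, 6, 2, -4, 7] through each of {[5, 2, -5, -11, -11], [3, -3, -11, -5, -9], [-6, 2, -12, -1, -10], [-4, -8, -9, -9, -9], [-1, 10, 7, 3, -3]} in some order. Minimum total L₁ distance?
138
(one optimal route: (5, 6, 2, -4, 7) → (-1, 10, 7, 3, -3) → (-6, 2, -12, -1, -10) → (-4, -8, -9, -9, -9) → (3, -3, -11, -5, -9) → (5, 2, -5, -11, -11))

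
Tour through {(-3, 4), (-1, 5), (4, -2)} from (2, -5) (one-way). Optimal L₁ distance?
20
(one optimal route: (2, -5) → (4, -2) → (-1, 5) → (-3, 4))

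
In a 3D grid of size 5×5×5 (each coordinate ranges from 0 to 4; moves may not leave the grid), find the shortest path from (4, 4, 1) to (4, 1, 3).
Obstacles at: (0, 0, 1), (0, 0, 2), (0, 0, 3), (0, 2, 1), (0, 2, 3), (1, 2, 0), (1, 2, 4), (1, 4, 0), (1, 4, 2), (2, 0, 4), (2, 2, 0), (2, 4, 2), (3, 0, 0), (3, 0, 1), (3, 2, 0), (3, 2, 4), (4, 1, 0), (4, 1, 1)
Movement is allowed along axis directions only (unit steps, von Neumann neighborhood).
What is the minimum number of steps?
5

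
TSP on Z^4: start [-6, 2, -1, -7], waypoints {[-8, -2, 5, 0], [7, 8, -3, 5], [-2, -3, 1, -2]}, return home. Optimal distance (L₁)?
96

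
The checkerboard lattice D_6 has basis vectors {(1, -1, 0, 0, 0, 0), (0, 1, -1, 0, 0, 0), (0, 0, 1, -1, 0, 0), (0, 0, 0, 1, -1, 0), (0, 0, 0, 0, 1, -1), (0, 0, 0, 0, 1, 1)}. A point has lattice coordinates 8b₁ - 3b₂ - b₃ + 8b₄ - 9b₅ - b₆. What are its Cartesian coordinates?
(8, -11, 2, 9, -18, 8)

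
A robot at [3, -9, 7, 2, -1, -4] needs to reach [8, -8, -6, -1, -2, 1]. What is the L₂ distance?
15.1658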